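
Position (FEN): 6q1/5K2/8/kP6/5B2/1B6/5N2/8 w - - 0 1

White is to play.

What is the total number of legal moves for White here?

3

White to move; king on f7.
In check: yes, from the black queen on g8.
Legal moves: Kxg8, Ke7, Kf6.
Count: 3.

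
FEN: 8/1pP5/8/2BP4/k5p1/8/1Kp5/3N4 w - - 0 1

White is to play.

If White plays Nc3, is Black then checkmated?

no

After Nc3: black king on a4; in check: yes, from the white knight on c3.
Black has 1 legal reply: Ka5.
In check but a legal move exists → not checkmate.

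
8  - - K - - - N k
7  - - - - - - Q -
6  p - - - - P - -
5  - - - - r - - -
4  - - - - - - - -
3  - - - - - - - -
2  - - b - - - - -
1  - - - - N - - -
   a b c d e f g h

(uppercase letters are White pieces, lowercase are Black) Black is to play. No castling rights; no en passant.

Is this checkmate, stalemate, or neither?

checkmate

Black to move; black king on h8.
In check: yes, from the white queen on g7.
King squares — g7: attacked by Pf6; h7: attacked by Qg7; g8: attacked by Qg7.
Legal moves for Black: none.
In check with no legal moves → checkmate.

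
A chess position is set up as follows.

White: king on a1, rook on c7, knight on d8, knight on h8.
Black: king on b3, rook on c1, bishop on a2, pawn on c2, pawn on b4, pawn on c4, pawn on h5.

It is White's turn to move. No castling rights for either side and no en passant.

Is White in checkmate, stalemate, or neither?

White to move; white king on a1.
In check: yes, from the black rook on c1.
King squares — b1: attacked by Rc1; a2: attacked by Kb3; b2: attacked by Kb3.
Legal moves for White: none.
In check with no legal moves → checkmate.

checkmate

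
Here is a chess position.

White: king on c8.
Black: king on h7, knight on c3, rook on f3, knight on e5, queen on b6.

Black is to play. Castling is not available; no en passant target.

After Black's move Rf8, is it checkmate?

After Rf8: white king on c8; in check: yes, from the black rook on f8.
King squares — b7: attacked by Qb6; c7: attacked by Qb6; d7: attacked by Ne5; b8: attacked by Qb6; d8: attacked by Qb6.
White has no legal moves → checkmate.

yes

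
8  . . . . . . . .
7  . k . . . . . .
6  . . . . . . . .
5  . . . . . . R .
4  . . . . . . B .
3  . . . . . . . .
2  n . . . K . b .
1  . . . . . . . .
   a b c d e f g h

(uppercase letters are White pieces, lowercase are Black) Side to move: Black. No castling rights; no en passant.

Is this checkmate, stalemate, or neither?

Black to move; black king on b7.
In check: no.
Legal moves for Black: Kb8, Ka8, Kc7, Ka7, Kc6, Kb6, Ka6, Bc6, Bd5, Be4, Bh3, Bf3+, Bh1, Bf1+, Nb4, Nc3+, Nc1+.
Black has 17 legal moves and is not in check → neither.

neither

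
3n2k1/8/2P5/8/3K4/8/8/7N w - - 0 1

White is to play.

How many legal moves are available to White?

11

White to move; king on d4.
In check: no.
Legal moves: Ke5, Kd5, Kc5, Ke4, Kc4, Ke3, Kd3, Kc3, Ng3, Nf2, c7.
Count: 11.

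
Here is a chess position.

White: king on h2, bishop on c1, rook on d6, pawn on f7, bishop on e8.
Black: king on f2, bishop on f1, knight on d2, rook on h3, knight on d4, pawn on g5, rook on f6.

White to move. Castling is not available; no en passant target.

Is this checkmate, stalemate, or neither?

checkmate

White to move; white king on h2.
In check: yes, from the black rook on h3.
King squares — g1: attacked by Kf2; h1: attacked by Rh3; g2: attacked by Bf1; g3: attacked by Kf2; h3: attacked by Bf1.
Legal moves for White: none.
In check with no legal moves → checkmate.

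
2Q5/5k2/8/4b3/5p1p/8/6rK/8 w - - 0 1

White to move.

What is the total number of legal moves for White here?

White to move; king on h2.
In check: yes, from the black rook on g2.
Legal moves: Kh3, Kxg2, Kh1.
Count: 3.

3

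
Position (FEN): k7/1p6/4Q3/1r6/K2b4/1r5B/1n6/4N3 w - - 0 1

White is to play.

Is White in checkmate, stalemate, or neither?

checkmate

White to move; white king on a4.
In check: yes, from the black knight on b2.
King squares — a3: attacked by Rb3; b3: attacked by Rb5; b4: attacked by Rb3; a5: attacked by Rb5; b5: attacked by Rb3.
Legal moves for White: none.
In check with no legal moves → checkmate.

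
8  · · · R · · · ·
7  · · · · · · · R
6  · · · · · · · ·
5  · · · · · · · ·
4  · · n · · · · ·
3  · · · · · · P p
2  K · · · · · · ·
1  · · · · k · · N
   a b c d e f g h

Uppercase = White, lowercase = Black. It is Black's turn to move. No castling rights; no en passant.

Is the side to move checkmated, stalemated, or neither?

neither

Black to move; black king on e1.
In check: no.
Legal moves for Black: Nd6, Nb6, Ne5, Na5, Ne3, Na3, Nd2, Nb2, Ke2, Kf1, h2.
Black has 11 legal moves and is not in check → neither.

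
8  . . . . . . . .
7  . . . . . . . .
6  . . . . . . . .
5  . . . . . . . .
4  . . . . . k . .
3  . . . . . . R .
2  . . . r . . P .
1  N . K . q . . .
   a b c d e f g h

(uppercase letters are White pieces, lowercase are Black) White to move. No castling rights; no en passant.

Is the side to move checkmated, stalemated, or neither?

White to move; white king on c1.
In check: yes, from the black queen on e1.
King squares — b1: attacked by Qe1; d1: attacked by Qe1; b2: attacked by Rd2; c2: attacked by Rd2; d2: attacked by Qe1.
Legal moves for White: none.
In check with no legal moves → checkmate.

checkmate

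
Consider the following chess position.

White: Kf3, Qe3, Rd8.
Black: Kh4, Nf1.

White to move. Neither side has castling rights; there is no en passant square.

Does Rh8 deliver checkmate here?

After Rh8: black king on h4; in check: yes, from the white rook on h8.
King squares — g3: attacked by Kf3; h3: attacked by Rh8; g4: attacked by Kf3; g5: attacked by Qe3; h5: attacked by Rh8.
Black has no legal moves → checkmate.

yes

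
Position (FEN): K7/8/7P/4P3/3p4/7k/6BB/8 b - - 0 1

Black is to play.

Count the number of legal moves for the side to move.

4

Black to move; king on h3.
In check: yes, from the white bishop on g2.
Legal moves: Kh4, Kg4, Kxh2, Kxg2.
Count: 4.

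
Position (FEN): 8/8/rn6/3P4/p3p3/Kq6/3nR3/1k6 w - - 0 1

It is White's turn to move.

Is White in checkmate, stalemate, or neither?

checkmate

White to move; white king on a3.
In check: yes, from the black queen on b3.
King squares — a2: attacked by Kb1; b2: attacked by Kb1; b3: attacked by Nd2; a4: attacked by Qb3; b4: attacked by Qb3.
Legal moves for White: none.
In check with no legal moves → checkmate.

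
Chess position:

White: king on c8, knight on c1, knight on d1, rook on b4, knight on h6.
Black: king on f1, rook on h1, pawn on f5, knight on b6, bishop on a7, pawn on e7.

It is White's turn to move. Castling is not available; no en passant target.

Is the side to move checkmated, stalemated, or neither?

White to move; white king on c8.
In check: yes, from the black knight on b6.
Legal moves for White: Kd8, Kc7, Kb7, Rxb6.
White is in check but has 4 legal moves → neither.

neither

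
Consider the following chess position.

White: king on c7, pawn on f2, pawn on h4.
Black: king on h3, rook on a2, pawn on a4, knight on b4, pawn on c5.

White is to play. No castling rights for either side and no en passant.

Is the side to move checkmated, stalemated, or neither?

neither

White to move; white king on c7.
In check: no.
Legal moves for White: Kd8, Kc8, Kb8, Kd7, Kb7, Kd6, Kb6, h5, f3, f4.
White has 10 legal moves and is not in check → neither.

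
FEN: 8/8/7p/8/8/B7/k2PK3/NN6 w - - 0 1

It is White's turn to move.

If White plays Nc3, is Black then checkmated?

After Nc3: black king on a2; in check: yes, from the white knight on c3.
Black has 2 legal replies: Kxa3, Kxa1.
In check but a legal move exists → not checkmate.

no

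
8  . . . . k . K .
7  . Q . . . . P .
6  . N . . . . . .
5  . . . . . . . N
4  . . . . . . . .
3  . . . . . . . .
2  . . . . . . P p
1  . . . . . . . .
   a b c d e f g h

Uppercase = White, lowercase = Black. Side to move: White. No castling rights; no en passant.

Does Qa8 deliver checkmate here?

no

After Qa8: black king on e8; in check: yes, from the white queen on a8.
Black has 1 legal reply: Ke7.
In check but a legal move exists → not checkmate.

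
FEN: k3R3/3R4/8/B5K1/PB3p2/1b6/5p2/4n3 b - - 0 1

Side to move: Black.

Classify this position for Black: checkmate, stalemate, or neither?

Black to move; black king on a8.
In check: yes, from the white rook on e8.
King squares — a7: attacked by Rd7; b7: attacked by Rd7; b8: attacked by Re8.
Legal moves for Black: none.
In check with no legal moves → checkmate.

checkmate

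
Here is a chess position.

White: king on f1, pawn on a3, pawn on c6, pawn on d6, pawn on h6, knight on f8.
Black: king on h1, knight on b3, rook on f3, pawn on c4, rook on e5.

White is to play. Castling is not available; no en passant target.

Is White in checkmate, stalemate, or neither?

White to move; white king on f1.
In check: yes, from the black rook on f3.
King squares — e1: attacked by Re5; g1: attacked by Kh1; e2: attacked by Re5; f2: attacked by Rf3; g2: attacked by Kh1.
Legal moves for White: none.
In check with no legal moves → checkmate.

checkmate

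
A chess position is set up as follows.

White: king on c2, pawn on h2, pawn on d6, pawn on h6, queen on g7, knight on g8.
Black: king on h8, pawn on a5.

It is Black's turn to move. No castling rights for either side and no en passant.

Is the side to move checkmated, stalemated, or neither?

checkmate

Black to move; black king on h8.
In check: yes, from the white queen on g7.
King squares — g7: attacked by Ph6; h7: attacked by Qg7; g8: attacked by Qg7.
Legal moves for Black: none.
In check with no legal moves → checkmate.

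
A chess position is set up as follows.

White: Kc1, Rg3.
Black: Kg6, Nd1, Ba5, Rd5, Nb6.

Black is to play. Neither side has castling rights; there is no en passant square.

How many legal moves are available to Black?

7

Black to move; king on g6.
In check: yes, from the white rook on g3.
Legal moves: Kh7, Kf7, Kh6, Kf6, Kh5, Kf5, Rg5.
Count: 7.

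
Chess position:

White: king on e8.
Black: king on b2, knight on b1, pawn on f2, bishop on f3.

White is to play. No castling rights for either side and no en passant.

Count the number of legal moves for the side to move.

White to move; king on e8.
In check: no.
Legal moves: Kf8, Kd8, Kf7, Ke7, Kd7.
Count: 5.

5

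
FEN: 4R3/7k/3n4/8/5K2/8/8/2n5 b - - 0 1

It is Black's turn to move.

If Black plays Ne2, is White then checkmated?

no

After Ne2: white king on f4; in check: yes, from the black knight on e2.
White has 6 legal replies: Kg5, Ke5, Kg4, Kf3, Ke3, Rxe2.
In check but a legal move exists → not checkmate.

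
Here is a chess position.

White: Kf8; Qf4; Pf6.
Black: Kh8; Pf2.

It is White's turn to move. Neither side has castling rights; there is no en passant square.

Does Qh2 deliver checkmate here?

After Qh2: black king on h8; in check: yes, from the white queen on h2.
King squares — g7: attacked by Pf6; h7: attacked by Qh2; g8: attacked by Kf8.
Black has no legal moves → checkmate.

yes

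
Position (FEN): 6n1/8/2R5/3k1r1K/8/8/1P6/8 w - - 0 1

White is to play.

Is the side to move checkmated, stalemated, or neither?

White to move; white king on h5.
In check: yes, from the black rook on f5.
Legal moves for White: Kg6, Kh4, Kg4.
White is in check but has 3 legal moves → neither.

neither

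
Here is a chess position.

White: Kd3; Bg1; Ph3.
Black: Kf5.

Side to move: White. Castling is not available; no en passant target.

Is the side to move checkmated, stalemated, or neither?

White to move; white king on d3.
In check: no.
Legal moves for White: Kd4, Kc4, Ke3, Kc3, Ke2, Kd2, Kc2, Ba7, Bb6, Bc5, Bd4, Be3, Bh2, Bf2, h4.
White has 15 legal moves and is not in check → neither.

neither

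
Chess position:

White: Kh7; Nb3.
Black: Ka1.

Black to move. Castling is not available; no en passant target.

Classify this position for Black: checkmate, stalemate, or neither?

Black to move; black king on a1.
In check: yes, from the white knight on b3.
King squares — b1: available; a2: available; b2: available.
Legal moves for Black: Kb2, Ka2, Kb1.
Black is in check but has 3 legal moves → neither.

neither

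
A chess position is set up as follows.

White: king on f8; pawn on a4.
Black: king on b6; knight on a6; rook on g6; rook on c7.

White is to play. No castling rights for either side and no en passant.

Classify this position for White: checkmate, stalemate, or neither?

neither

White to move; white king on f8.
In check: no.
Legal moves for White: Ke8, a5+.
White has 2 legal moves and is not in check → neither.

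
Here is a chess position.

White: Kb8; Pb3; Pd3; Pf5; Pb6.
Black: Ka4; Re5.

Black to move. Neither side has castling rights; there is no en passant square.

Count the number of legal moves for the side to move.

Black to move; king on a4.
In check: yes, from the white pawn on b3.
Legal moves: Kb5, Ka5, Kb4, Kxb3, Ka3.
Count: 5.

5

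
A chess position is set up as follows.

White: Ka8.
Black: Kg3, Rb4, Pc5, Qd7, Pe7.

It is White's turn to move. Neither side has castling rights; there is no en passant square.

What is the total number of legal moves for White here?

White to move; king on a8.
In check: no.
Legal moves: none.
Count: 0.

0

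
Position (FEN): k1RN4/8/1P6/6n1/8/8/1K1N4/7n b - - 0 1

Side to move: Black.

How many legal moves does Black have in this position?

Black to move; king on a8.
In check: yes, from the white rook on c8.
Legal moves: none.
Count: 0.

0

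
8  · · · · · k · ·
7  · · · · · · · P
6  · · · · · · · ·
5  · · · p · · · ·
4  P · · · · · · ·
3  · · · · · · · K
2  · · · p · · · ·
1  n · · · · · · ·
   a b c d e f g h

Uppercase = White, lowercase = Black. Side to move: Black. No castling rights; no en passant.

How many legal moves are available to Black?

11

Black to move; king on f8.
In check: no.
Legal moves: Ke8, Kg7, Kf7, Ke7, Nb3, Nc2, d4, d1=Q, d1=R, d1=B, d1=N.
Count: 11.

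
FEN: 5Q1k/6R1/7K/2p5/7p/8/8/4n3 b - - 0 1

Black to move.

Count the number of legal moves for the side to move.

0

Black to move; king on h8.
In check: yes, from the white queen on f8.
Legal moves: none.
Count: 0.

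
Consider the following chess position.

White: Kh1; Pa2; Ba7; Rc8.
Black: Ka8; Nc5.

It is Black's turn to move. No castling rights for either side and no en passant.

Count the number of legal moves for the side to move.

2

Black to move; king on a8.
In check: yes, from the white rook on c8.
Legal moves: Kb7, Kxa7.
Count: 2.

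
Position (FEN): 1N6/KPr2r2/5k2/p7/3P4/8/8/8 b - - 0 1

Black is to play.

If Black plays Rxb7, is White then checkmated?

After Rxb7: white king on a7; in check: yes, from the black rook on b7.
White has 2 legal replies: Ka8, Ka6.
In check but a legal move exists → not checkmate.

no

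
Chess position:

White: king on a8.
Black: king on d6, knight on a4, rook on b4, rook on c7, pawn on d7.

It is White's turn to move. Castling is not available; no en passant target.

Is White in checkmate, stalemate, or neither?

White to move; white king on a8.
In check: no.
King squares — a7: attacked by Rc7; b7: attacked by Rb4; b8: attacked by Rb4.
Legal moves for White: none.
Not in check and no legal moves → stalemate.

stalemate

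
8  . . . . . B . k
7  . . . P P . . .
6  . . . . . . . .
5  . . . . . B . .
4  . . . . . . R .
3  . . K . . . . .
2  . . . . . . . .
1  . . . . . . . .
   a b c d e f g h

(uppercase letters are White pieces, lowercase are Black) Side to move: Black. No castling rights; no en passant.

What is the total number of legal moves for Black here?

0

Black to move; king on h8.
In check: no.
Legal moves: none.
Count: 0.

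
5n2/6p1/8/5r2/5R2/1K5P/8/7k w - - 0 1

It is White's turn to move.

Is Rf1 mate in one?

After Rf1: black king on h1; in check: yes, from the white rook on f1.
Black has 3 legal replies: Kh2, Kg2, Rxf1.
In check but a legal move exists → not checkmate.

no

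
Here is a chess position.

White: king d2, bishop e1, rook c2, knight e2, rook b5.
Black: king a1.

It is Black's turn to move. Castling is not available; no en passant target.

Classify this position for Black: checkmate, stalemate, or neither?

Black to move; black king on a1.
In check: no.
King squares — b1: attacked by Rb5; a2: attacked by Rc2; b2: attacked by Rc2.
Legal moves for Black: none.
Not in check and no legal moves → stalemate.

stalemate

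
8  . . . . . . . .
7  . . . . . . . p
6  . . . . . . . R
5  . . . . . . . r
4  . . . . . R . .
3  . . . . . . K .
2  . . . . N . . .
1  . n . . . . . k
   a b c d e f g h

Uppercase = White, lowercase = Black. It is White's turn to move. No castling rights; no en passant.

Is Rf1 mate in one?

yes

After Rf1: black king on h1; in check: yes, from the white rook on f1.
King squares — g1: attacked by Rf1; g2: attacked by Kg3; h2: attacked by Kg3.
Black has no legal moves → checkmate.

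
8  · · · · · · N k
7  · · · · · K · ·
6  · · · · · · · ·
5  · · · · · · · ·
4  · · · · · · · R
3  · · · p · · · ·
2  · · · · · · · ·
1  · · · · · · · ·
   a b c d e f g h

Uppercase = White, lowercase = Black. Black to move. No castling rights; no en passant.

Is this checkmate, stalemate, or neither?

Black to move; black king on h8.
In check: yes, from the white rook on h4.
King squares — g7: attacked by Kf7; h7: attacked by Rh4; g8: attacked by Kf7.
Legal moves for Black: none.
In check with no legal moves → checkmate.

checkmate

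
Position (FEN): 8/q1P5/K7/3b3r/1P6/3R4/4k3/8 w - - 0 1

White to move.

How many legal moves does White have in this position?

White to move; king on a6.
In check: yes, from the black queen on a7.
Legal moves: Kxa7, Kb5.
Count: 2.

2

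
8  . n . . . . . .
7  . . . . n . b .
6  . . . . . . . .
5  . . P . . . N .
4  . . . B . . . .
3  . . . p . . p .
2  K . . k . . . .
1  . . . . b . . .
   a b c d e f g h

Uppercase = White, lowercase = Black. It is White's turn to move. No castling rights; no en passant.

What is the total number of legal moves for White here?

21

White to move; king on a2.
In check: no.
Legal moves: Nh7, Nf7, Ne6, Ne4+, Nh3, Nf3+, Bxg7, Bf6, Be5, Be3+, Bc3+, Bf2, Bb2, Bg1, Ba1, Kb3, Ka3, Kb2, Kb1, Ka1, c6.
Count: 21.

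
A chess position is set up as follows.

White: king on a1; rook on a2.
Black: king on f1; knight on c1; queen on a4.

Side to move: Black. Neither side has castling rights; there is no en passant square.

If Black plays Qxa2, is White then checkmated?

After Qxa2: white king on a1; in check: yes, from the black queen on a2.
King squares — b1: attacked by Qa2; a2: attacked by Nc1; b2: attacked by Qa2.
White has no legal moves → checkmate.

yes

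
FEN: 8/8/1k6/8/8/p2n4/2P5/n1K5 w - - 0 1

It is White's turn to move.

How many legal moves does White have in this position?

4

White to move; king on c1.
In check: yes, from the black knight on d3.
Legal moves: Kd2, Kd1, Kb1, cxd3.
Count: 4.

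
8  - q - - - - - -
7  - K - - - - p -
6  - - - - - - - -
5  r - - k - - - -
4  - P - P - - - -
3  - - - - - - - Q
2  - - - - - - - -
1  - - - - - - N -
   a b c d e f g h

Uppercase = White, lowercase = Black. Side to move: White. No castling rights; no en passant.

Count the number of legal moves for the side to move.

White to move; king on b7.
In check: yes, from the black queen on b8.
Legal moves: Kxb8.
Count: 1.

1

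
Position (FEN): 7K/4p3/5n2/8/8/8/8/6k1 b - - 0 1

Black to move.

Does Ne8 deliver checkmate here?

no

After Ne8: white king on h8; in check: no.
White is not in check, so this cannot be checkmate.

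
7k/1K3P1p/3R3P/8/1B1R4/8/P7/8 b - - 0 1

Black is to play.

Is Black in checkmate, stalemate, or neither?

Black to move; black king on h8.
In check: no.
King squares — g7: attacked by Ph6; h7: own pawn; g8: attacked by Pf7.
Legal moves for Black: none.
Not in check and no legal moves → stalemate.

stalemate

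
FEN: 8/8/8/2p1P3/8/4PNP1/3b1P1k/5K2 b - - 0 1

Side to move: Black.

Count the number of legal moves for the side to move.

Black to move; king on h2.
In check: yes, from the white knight on f3.
Legal moves: Kh3, Kh1.
Count: 2.

2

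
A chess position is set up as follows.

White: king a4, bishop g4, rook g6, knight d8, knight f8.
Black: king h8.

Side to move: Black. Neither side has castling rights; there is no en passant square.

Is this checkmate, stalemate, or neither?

stalemate

Black to move; black king on h8.
In check: no.
King squares — g7: attacked by Rg6; h7: attacked by Nf8; g8: attacked by Rg6.
Legal moves for Black: none.
Not in check and no legal moves → stalemate.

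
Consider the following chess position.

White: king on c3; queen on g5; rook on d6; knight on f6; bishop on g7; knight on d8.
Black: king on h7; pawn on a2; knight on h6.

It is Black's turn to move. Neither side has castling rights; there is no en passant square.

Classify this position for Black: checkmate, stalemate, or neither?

Black to move; black king on h7.
In check: yes, from the white knight on f6.
King squares — g6: attacked by Qg5; h6: own knight; g7: attacked by Qg5; g8: attacked by Nf6; h8: attacked by Bg7.
Legal moves for Black: none.
In check with no legal moves → checkmate.

checkmate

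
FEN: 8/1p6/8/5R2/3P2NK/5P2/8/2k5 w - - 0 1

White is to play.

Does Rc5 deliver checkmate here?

no

After Rc5: black king on c1; in check: yes, from the white rook on c5.
Black has 4 legal replies: Kd2, Kb2, Kd1, Kb1.
In check but a legal move exists → not checkmate.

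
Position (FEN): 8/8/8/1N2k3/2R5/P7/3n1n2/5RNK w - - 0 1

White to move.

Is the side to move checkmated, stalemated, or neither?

neither

White to move; white king on h1.
In check: yes, from the black knight on f2.
Legal moves for White: Kh2, Kg2, Rxf2.
White is in check but has 3 legal moves → neither.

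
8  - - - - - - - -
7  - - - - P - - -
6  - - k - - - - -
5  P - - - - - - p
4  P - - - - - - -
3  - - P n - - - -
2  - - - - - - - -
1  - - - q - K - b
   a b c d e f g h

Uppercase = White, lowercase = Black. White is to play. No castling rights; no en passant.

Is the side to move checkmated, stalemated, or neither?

checkmate

White to move; white king on f1.
In check: yes, from the black queen on d1.
King squares — e1: attacked by Qd1; g1: attacked by Qd1; e2: attacked by Qd1; f2: attacked by Nd3; g2: attacked by Bh1.
Legal moves for White: none.
In check with no legal moves → checkmate.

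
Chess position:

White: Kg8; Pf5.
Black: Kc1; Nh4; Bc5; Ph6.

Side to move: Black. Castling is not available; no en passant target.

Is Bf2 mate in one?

After Bf2: white king on g8; in check: no.
White is not in check, so this cannot be checkmate.

no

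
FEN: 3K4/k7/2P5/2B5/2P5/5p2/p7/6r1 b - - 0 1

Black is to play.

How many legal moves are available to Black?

Black to move; king on a7.
In check: yes, from the white bishop on c5.
Legal moves: Kb8, Ka8, Ka6.
Count: 3.

3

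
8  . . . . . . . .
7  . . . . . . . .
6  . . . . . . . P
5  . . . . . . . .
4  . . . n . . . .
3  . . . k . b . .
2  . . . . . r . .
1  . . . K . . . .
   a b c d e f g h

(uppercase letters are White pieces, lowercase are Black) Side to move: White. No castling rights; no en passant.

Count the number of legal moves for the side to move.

White to move; king on d1.
In check: yes, from the black bishop on f3.
Legal moves: Ke1, Kc1.
Count: 2.

2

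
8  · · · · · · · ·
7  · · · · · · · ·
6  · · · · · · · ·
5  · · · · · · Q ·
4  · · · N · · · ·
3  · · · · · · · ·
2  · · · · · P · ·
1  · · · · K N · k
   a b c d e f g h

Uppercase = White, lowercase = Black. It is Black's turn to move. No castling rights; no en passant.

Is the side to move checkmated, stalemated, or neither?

Black to move; black king on h1.
In check: no.
King squares — g1: attacked by Qg5; g2: attacked by Qg5; h2: attacked by Nf1.
Legal moves for Black: none.
Not in check and no legal moves → stalemate.

stalemate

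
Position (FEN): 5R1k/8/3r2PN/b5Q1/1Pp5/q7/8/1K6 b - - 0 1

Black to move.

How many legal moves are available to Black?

1

Black to move; king on h8.
In check: yes, from the white rook on f8.
Legal moves: Kg7.
Count: 1.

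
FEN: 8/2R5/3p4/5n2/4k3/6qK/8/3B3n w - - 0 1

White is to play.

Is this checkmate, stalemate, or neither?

checkmate

White to move; white king on h3.
In check: yes, from the black queen on g3.
King squares — g2: attacked by Qg3; h2: attacked by Qg3; g3: attacked by Nh1; g4: attacked by Qg3; h4: attacked by Qg3.
Legal moves for White: none.
In check with no legal moves → checkmate.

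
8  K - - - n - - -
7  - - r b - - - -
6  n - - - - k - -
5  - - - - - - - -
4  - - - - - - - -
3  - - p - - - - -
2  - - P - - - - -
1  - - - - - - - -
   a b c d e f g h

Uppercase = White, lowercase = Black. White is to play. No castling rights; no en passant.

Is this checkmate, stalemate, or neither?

White to move; white king on a8.
In check: no.
King squares — a7: attacked by Rc7; b7: attacked by Rc7; b8: attacked by Na6.
Legal moves for White: none.
Not in check and no legal moves → stalemate.

stalemate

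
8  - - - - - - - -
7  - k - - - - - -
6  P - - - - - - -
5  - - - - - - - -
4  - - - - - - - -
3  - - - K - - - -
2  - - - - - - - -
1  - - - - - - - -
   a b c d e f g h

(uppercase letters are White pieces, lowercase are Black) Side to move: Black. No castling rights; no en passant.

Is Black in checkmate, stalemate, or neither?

Black to move; black king on b7.
In check: yes, from the white pawn on a6.
King squares — a6: available; b6: available; c6: available; a7: available; c7: available; a8: available; b8: available; c8: available.
Legal moves for Black: Kc8, Kb8, Ka8, Kc7, Ka7, Kc6, Kb6, Kxa6.
Black is in check but has 8 legal moves → neither.

neither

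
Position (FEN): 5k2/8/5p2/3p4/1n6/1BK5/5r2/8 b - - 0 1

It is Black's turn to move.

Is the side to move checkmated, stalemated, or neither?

neither

Black to move; black king on f8.
In check: no.
Legal moves for Black include: Kg8, Ke8, Kg7, Kf7, Ke7, Nc6, Na6, Nd3, Nc2, Na2+, Rf5, Rf4, Rf3+, Rh2, Rg2, Re2, Rd2, Rc2+, ... (list truncated; more exist).
Black has legal moves and is not in check → neither.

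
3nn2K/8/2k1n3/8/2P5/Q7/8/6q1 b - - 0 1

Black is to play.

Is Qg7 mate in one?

After Qg7: white king on h8; in check: yes, from the black queen on g7.
King squares — g7: attacked by Ne6; h7: attacked by Qg7; g8: attacked by Qg7.
White has no legal moves → checkmate.

yes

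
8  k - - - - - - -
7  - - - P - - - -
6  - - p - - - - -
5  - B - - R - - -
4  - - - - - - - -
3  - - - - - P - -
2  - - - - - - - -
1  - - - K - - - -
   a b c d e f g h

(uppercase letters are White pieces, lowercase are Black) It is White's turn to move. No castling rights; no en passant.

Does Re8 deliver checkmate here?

no

After Re8: black king on a8; in check: yes, from the white rook on e8.
Black has 2 legal replies: Kb7, Ka7.
In check but a legal move exists → not checkmate.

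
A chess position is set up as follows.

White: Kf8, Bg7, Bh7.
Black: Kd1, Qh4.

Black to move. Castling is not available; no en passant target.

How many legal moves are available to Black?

24

Black to move; king on d1.
In check: no.
Legal moves: Qd8+, Qxh7, Qe7+, Qh6, Qf6+, Qh5, Qg5, Qg4, Qf4+, Qe4, Qd4, Qc4, Qb4+, Qa4, Qh3, Qg3, Qh2, Qf2+, Qh1, Qe1, Ke2, Kd2, Ke1, Kc1.
Count: 24.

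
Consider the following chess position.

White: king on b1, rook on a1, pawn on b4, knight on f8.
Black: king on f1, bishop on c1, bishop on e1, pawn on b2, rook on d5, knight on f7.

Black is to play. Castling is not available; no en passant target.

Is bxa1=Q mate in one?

no

After bxa1=Q: white king on b1; in check: yes, from the black queen on a1.
White has 2 legal replies: Kc2, Kxa1.
In check but a legal move exists → not checkmate.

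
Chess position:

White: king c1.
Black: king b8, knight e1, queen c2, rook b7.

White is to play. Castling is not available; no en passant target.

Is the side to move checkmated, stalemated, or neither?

White to move; white king on c1.
In check: yes, from the black queen on c2.
King squares — b1: attacked by Qc2; d1: attacked by Qc2; b2: attacked by Qc2; c2: attacked by Ne1; d2: attacked by Qc2.
Legal moves for White: none.
In check with no legal moves → checkmate.

checkmate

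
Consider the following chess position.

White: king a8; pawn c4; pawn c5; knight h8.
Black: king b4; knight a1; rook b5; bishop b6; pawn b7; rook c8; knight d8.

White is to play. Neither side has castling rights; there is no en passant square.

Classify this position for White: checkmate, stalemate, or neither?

checkmate

White to move; white king on a8.
In check: yes, from the black rook on c8.
King squares — a7: attacked by Bb6; b7: attacked by Nd8; b8: attacked by Rc8.
Legal moves for White: none.
In check with no legal moves → checkmate.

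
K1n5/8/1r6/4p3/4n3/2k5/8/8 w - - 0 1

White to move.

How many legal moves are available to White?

White to move; king on a8.
In check: no.
Legal moves: none.
Count: 0.

0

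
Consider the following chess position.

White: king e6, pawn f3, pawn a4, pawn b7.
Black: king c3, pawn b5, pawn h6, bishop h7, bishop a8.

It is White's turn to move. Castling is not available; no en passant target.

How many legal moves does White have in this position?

White to move; king on e6.
In check: no.
Legal moves: Kf7, Ke7, Kd7, Kf6, Kd6, Ke5, Kd5, bxa8=Q, bxa8=R, bxa8=B, bxa8=N, axb5, b8=Q, b8=R, b8=B, b8=N, a5, f4.
Count: 18.

18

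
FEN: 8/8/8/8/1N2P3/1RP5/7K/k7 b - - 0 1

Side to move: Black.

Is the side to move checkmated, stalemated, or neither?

Black to move; black king on a1.
In check: no.
King squares — b1: attacked by Rb3; a2: attacked by Nb4; b2: attacked by Rb3.
Legal moves for Black: none.
Not in check and no legal moves → stalemate.

stalemate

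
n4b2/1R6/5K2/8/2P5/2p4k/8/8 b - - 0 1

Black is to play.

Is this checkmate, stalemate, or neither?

neither

Black to move; black king on h3.
In check: no.
Legal moves for Black: Bg7+, Be7+, Bh6, Bd6, Bc5, Bb4, Ba3, Nc7, Nb6, Kh4, Kg4, Kg3, Kh2, Kg2, c2.
Black has 15 legal moves and is not in check → neither.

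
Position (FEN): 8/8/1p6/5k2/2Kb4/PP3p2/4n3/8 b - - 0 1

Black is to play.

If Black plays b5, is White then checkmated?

no

After b5: white king on c4; in check: yes, from the black pawn on b5.
White has 4 legal replies: Kd5, Kxb5, Kb4, Kd3.
In check but a legal move exists → not checkmate.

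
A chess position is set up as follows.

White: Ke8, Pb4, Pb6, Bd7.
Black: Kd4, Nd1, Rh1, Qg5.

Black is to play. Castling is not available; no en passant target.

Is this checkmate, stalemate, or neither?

Black to move; black king on d4.
In check: no.
Legal moves for Black include: Qg8+, Qd8+, Qg7, Qe7+, Qh6, Qg6+, Qf6, Qh5+, Qf5, Qe5+, Qd5, Qc5, Qb5, Qa5, Qh4, Qg4, Qf4, Qg3, ... (list truncated; more exist).
Black has legal moves and is not in check → neither.

neither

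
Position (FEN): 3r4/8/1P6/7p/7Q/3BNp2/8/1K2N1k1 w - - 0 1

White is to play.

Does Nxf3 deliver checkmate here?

yes

After Nxf3: black king on g1; in check: yes, from the white knight on f3.
King squares — f1: attacked by Bd3; h1: attacked by Qh4; f2: attacked by Qh4; g2: attacked by Ne3; h2: attacked by Nf3.
Black has no legal moves → checkmate.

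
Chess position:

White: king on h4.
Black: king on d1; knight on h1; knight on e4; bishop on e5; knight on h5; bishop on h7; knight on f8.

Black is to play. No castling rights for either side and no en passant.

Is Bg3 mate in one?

After Bg3: white king on h4; in check: yes, from the black bishop on g3.
White has 3 legal replies: Kxh5, Kg4, Kh3.
In check but a legal move exists → not checkmate.

no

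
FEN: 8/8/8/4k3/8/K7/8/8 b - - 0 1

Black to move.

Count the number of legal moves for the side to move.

Black to move; king on e5.
In check: no.
Legal moves: Kf6, Ke6, Kd6, Kf5, Kd5, Kf4, Ke4, Kd4.
Count: 8.

8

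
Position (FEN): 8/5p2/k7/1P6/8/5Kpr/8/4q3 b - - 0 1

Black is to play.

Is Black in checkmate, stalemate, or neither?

neither

Black to move; black king on a6.
In check: yes, from the white pawn on b5.
King squares — a5: available; b5: available; b6: available; a7: available; b7: available.
Legal moves for Black: Kb7, Ka7, Kb6, Kxb5, Ka5.
Black is in check but has 5 legal moves → neither.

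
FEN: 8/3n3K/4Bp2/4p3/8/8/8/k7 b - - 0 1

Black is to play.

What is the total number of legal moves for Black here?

Black to move; king on a1.
In check: no.
Legal moves: Nf8+, Nb8, Nb6, Nc5, Kb2, Kb1, f5, e4.
Count: 8.

8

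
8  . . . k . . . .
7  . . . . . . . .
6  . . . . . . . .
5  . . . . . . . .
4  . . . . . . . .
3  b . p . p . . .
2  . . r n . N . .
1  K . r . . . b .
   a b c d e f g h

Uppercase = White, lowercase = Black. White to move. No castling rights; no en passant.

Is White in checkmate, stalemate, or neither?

checkmate

White to move; white king on a1.
In check: yes, from the black rook on c1.
King squares — b1: attacked by Rc1; a2: attacked by Rc2; b2: attacked by Rc2.
Legal moves for White: none.
In check with no legal moves → checkmate.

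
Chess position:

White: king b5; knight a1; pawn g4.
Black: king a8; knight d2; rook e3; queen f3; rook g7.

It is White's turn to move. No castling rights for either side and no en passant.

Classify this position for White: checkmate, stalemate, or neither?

White to move; white king on b5.
In check: no.
Legal moves for White: Kb6, Ka6, Kc5, Ka5, Kb4, Ka4, Nb3, Nc2, g5.
White has 9 legal moves and is not in check → neither.

neither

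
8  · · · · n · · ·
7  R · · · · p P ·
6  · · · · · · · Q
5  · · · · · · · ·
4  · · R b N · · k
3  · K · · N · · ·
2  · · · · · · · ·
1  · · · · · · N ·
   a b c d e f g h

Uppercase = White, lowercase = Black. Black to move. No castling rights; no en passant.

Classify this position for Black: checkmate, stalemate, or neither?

Black to move; black king on h4.
In check: yes, from the white queen on h6.
King squares — g3: attacked by Ne4; h3: attacked by Ng1; g4: attacked by Ne3; g5: attacked by Ne4; h5: attacked by Qh6.
Legal moves for Black: none.
In check with no legal moves → checkmate.

checkmate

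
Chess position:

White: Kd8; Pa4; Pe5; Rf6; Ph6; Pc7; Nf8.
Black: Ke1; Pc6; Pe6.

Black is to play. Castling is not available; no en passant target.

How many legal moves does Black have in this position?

4

Black to move; king on e1.
In check: no.
Legal moves: Ke2, Kd2, Kd1, c5.
Count: 4.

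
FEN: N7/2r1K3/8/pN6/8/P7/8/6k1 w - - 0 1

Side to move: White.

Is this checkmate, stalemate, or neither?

neither

White to move; white king on e7.
In check: yes, from the black rook on c7.
Legal moves for White: Kf8, Ke8, Kd8, Kf6, Ke6, Kd6, Naxc7, Nbxc7.
White is in check but has 8 legal moves → neither.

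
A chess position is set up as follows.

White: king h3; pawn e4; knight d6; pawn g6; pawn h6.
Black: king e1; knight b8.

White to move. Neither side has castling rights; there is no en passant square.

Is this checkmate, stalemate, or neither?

neither

White to move; white king on h3.
In check: no.
Legal moves for White: Ne8, Nc8, Nf7, Nb7, Nf5, Nb5, Nc4, Kh4, Kg4, Kg3, Kh2, Kg2, h7, g7, e5.
White has 15 legal moves and is not in check → neither.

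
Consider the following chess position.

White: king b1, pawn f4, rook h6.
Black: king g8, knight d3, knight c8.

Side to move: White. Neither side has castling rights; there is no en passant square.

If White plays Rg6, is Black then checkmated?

After Rg6: black king on g8; in check: yes, from the white rook on g6.
Black has 4 legal replies: Kh8, Kf8, Kh7, Kf7.
In check but a legal move exists → not checkmate.

no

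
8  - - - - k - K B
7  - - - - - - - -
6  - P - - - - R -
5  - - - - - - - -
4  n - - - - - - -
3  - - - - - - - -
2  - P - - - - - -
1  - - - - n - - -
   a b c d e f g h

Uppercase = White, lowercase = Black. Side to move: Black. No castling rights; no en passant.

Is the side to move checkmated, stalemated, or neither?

neither

Black to move; black king on e8.
In check: no.
Legal moves for Black: Kd8, Ke7, Kd7, Nxb6, Nc5, Nc3, Nxb2, Nf3, Nd3, Ng2, Nc2.
Black has 11 legal moves and is not in check → neither.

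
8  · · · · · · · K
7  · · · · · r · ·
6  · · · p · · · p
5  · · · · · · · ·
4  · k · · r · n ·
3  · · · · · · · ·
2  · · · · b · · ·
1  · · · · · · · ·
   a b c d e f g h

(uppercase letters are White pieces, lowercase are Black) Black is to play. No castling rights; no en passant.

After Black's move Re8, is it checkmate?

yes

After Re8: white king on h8; in check: yes, from the black rook on e8.
King squares — g7: attacked by Rf7; h7: attacked by Rf7; g8: attacked by Re8.
White has no legal moves → checkmate.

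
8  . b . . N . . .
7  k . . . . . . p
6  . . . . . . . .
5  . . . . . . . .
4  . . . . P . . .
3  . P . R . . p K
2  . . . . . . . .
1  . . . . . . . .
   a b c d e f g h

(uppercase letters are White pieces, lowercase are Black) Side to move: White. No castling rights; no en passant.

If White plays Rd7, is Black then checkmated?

no

After Rd7: black king on a7; in check: yes, from the white rook on d7.
Black has 4 legal replies: Ka8, Kb6, Ka6, Bc7.
In check but a legal move exists → not checkmate.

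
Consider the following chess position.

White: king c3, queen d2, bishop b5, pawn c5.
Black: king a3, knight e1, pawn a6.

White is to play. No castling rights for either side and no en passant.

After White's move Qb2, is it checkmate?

After Qb2: black king on a3; in check: yes, from the white queen on b2.
King squares — a2: attacked by Qb2; b2: attacked by Kc3; b3: attacked by Qb2; a4: attacked by Bb5; b4: attacked by Qb2.
Black has no legal moves → checkmate.

yes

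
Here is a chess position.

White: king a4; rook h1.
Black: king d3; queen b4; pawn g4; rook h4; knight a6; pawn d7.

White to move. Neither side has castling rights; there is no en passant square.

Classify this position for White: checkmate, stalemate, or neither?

checkmate

White to move; white king on a4.
In check: yes, from the black queen on b4.
King squares — a3: attacked by Qb4; b3: attacked by Qb4; b4: attacked by Na6; a5: attacked by Qb4; b5: attacked by Qb4.
Legal moves for White: none.
In check with no legal moves → checkmate.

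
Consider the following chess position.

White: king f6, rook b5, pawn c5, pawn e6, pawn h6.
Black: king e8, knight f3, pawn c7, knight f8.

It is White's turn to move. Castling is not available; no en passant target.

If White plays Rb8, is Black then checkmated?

After Rb8: black king on e8; in check: yes, from the white rook on b8.
King squares — d7: attacked by Pe6; e7: attacked by Kf6; f7: attacked by Pe6; d8: attacked by Rb8; f8: own knight.
Black has no legal moves → checkmate.

yes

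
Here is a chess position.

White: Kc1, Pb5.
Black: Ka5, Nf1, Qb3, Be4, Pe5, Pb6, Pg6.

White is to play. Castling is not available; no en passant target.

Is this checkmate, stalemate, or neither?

White to move; white king on c1.
In check: no.
King squares — b1: attacked by Qb3; d1: attacked by Qb3; b2: attacked by Qb3; c2: attacked by Qb3; d2: attacked by Nf1.
Legal moves for White: none.
Not in check and no legal moves → stalemate.

stalemate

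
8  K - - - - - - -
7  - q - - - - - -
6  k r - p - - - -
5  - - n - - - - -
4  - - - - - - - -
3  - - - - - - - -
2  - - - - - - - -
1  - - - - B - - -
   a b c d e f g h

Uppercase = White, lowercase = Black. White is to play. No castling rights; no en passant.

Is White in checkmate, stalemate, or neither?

checkmate

White to move; white king on a8.
In check: yes, from the black queen on b7.
King squares — a7: attacked by Ka6; b7: attacked by Nc5; b8: attacked by Qb7.
Legal moves for White: none.
In check with no legal moves → checkmate.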